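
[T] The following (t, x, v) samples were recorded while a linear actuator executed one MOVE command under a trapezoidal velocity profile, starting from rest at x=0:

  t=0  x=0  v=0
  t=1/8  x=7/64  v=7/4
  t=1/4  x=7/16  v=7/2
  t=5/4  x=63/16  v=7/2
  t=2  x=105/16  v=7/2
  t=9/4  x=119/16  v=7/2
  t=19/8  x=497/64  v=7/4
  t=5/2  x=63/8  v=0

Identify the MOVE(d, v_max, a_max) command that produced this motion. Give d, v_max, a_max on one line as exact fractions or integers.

d=63/8 v_max=7/2 a_max=14

final state: t=5/2, x=63/8, v=0 → d = 63/8
a_max = (7/4−0)/(1/8−0) = 14
max v = 7/2 over t∈[1/4,9/4] → v_max = 7/2
check: 7/2·(1/4+2) = 63/8 ✓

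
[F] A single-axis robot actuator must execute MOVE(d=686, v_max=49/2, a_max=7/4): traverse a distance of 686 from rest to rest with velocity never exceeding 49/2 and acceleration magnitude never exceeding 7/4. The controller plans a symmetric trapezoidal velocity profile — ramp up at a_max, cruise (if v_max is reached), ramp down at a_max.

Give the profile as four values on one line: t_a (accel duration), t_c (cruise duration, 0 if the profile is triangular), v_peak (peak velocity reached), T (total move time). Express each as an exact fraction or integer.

t_a=14 t_c=14 v_peak=49/2 T=42

v_max²/a_max = (49/2)²/(7/4) = 343
686 ≥ 343 → trapezoidal
t_a = (49/2)/(7/4) = 14; v_peak = 49/2
d_cruise = 686 − 343 = 343; t_c = 343/(49/2) = 14
T = 2·14 + 14 = 42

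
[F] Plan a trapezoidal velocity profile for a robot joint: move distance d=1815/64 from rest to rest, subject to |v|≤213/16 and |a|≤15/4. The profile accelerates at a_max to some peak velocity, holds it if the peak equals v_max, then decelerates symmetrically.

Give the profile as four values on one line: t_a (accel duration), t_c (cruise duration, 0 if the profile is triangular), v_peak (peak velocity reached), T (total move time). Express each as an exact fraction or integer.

t_a=11/4 t_c=0 v_peak=165/16 T=11/2

v_max²/a_max = (213/16)²/(15/4) = 15123/320
1815/64 < 15123/320 ⇒ no cruise
v_peak = √(1815/64·15/4) = √(27225/256) = 165/16
t_a = (165/16)/(15/4) = 11/4; t_c = 0
T = 2·11/4 = 11/2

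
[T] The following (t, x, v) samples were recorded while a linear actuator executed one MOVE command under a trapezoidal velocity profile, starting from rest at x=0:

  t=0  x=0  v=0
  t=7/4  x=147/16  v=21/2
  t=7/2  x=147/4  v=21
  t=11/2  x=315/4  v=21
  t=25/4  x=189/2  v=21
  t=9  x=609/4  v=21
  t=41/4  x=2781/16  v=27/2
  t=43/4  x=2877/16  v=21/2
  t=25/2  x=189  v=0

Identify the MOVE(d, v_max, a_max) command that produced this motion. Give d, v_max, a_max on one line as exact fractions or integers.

d=189 v_max=21 a_max=6

final state: t=25/2, x=189, v=0 → d = 189
a_max = (21/2−0)/(7/4−0) = 6
max v = 21 over t∈[7/2,9] → v_max = 21
check: 21·(7/2+11/2) = 189 ✓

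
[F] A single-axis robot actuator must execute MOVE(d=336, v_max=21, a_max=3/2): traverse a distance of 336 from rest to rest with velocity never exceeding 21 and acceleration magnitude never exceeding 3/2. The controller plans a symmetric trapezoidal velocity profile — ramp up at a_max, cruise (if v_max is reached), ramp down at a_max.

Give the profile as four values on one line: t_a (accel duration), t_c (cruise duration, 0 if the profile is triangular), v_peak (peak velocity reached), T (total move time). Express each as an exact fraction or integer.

t_a=14 t_c=2 v_peak=21 T=30

vₘ²/aₘ = 21²/(3/2) = 294
336 ≥ 294 so v_max reached
t_a = 21/(3/2) = 14; v_peak = 21
d_cruise = 336 − 294 = 42; t_c = 42/21 = 2
T = 2·14 + 2 = 30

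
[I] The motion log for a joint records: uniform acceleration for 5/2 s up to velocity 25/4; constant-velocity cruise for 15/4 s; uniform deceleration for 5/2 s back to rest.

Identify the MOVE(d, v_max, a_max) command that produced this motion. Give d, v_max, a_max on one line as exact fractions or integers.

d=625/16 v_max=25/4 a_max=5/2

a_max = (25/4)/(5/2) = 5/2
d_a = ½·25/4·5/2 = 125/16; d_c = 25/4·15/4 = 375/16
d = 2·125/16 + 375/16 = 625/16
t_c = 15/4 > 0 → v_max = v_peak = 25/4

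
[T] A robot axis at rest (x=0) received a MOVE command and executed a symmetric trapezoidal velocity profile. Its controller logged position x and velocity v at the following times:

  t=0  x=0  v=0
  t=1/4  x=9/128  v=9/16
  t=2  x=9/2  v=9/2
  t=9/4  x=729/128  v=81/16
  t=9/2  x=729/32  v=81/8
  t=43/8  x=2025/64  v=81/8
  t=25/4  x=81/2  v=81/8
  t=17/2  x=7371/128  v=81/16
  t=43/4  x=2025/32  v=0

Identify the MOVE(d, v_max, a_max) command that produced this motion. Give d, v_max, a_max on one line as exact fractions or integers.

d=2025/32 v_max=81/8 a_max=9/4

final state: t=43/4, x=2025/32, v=0 → d = 2025/32
a_max = (9/16−0)/(1/4−0) = 9/4
max v = 81/8 over t∈[9/2,25/4] → v_max = 81/8
check: 81/8·(9/2+7/4) = 2025/32 ✓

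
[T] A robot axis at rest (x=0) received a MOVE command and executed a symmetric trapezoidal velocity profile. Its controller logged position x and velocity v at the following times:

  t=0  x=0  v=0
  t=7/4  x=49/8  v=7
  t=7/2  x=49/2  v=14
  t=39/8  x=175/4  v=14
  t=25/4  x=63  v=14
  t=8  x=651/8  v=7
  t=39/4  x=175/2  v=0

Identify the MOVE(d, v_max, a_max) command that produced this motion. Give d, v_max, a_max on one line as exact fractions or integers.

final state: t=39/4, x=175/2, v=0 → d = 175/2
a_max = (7−0)/(7/4−0) = 4
max v = 14 over t∈[7/2,25/4] → v_max = 14
check: 14·(7/2+11/4) = 175/2 ✓

d=175/2 v_max=14 a_max=4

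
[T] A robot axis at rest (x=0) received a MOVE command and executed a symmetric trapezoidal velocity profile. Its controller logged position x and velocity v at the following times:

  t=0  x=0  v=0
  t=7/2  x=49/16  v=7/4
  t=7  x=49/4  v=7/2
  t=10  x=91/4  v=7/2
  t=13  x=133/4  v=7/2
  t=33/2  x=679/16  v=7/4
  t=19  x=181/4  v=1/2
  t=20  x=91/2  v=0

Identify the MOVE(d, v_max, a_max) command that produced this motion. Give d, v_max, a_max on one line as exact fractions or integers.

final state: t=20, x=91/2, v=0 → d = 91/2
a_max = (7/4−0)/(7/2−0) = 1/2
max v = 7/2 over t∈[7,13] → v_max = 7/2
check: 7/2·(7+6) = 91/2 ✓

d=91/2 v_max=7/2 a_max=1/2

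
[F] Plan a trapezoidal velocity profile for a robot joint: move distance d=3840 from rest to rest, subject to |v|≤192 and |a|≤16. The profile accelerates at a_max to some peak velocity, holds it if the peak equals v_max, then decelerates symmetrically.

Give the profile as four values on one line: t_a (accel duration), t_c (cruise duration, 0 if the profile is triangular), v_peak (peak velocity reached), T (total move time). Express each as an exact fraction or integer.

t_a=12 t_c=8 v_peak=192 T=32

vₘ²/aₘ = 192²/16 = 2304
3840 ≥ 2304 → trapezoidal
t_a = 192/16 = 12; v_peak = 192
d_cruise = 3840 − 2304 = 1536; t_c = 1536/192 = 8
T = 2·12 + 8 = 32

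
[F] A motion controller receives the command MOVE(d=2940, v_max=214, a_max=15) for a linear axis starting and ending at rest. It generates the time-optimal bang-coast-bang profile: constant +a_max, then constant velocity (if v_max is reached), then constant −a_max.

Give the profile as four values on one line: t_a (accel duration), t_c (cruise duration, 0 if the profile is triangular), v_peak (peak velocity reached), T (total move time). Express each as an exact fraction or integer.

t_a=14 t_c=0 v_peak=210 T=28

v_max²/a_max = 214²/15 = 45796/15
2940 < 45796/15 so t_c = 0
v_peak = √(2940·15) = √44100 = 210
t_a = 210/15 = 14; t_c = 0
T = 2·14 = 28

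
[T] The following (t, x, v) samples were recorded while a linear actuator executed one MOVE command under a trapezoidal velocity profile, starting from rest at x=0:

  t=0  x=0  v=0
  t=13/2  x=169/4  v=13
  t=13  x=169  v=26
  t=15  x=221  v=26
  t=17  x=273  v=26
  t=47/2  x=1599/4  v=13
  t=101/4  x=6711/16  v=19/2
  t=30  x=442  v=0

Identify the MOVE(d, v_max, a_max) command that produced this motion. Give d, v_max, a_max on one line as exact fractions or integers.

final state: t=30, x=442, v=0 → d = 442
a_max = (13−0)/(13/2−0) = 2
max v = 26 over t∈[13,17] → v_max = 26
check: 26·(13+4) = 442 ✓

d=442 v_max=26 a_max=2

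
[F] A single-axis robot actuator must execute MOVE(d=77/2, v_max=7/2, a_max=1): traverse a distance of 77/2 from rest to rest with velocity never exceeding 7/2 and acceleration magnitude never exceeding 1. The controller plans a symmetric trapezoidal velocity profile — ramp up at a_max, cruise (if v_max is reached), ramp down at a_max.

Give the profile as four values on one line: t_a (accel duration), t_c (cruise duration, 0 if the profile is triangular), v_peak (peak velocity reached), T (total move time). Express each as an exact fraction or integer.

t_a=7/2 t_c=15/2 v_peak=7/2 T=29/2

v_max²/a_max = (7/2)²/1 = 49/4
77/2 ≥ 49/4 ⇒ cruise phase
t_a = (7/2)/1 = 7/2; v_peak = 7/2
d_cruise = 77/2 − 49/4 = 105/4; t_c = (105/4)/(7/2) = 15/2
T = 2·7/2 + 15/2 = 29/2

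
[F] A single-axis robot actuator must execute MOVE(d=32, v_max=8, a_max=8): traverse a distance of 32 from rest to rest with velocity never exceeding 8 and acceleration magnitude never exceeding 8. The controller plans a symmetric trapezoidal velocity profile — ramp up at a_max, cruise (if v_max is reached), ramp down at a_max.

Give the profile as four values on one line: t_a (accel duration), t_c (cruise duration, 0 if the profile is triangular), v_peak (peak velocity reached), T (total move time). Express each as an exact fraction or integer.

t_a=1 t_c=3 v_peak=8 T=5

v_max²/a_max = 8²/8 = 8
32 ≥ 8 so v_max reached
t_a = 8/8 = 1; v_peak = 8
d_cruise = 32 − 8 = 24; t_c = 24/8 = 3
T = 2·1 + 3 = 5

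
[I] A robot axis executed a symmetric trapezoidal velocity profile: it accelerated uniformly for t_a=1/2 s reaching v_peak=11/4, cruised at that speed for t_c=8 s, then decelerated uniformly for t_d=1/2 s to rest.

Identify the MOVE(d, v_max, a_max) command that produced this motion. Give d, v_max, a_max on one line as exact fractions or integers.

a_max = (11/4)/(1/2) = 11/2
d_a = ½·11/4·1/2 = 11/16; d_c = 11/4·8 = 22
d = 2·11/16 + 22 = 187/8
t_c = 8 > 0 so v_max = 11/4

d=187/8 v_max=11/4 a_max=11/2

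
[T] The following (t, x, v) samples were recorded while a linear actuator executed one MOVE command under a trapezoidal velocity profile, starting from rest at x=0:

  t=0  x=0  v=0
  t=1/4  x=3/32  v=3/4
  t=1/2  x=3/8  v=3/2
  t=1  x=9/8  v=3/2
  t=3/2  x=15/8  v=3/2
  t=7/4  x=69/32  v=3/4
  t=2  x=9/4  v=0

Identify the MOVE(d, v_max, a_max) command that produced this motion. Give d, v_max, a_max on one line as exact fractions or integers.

d=9/4 v_max=3/2 a_max=3

final state: t=2, x=9/4, v=0 → d = 9/4
a_max = (3/4−0)/(1/4−0) = 3
max v = 3/2 over t∈[1/2,3/2] → v_max = 3/2
check: 3/2·(1/2+1) = 9/4 ✓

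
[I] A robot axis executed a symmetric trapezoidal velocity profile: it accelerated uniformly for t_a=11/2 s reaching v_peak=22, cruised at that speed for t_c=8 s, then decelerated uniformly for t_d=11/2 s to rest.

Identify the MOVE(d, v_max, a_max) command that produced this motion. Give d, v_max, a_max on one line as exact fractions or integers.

a_max = 22/(11/2) = 4
d_a = ½·22·11/2 = 121/2; d_c = 22·8 = 176
d = 2·121/2 + 176 = 297
t_c = 8 > 0 → v_max = v_peak = 22

d=297 v_max=22 a_max=4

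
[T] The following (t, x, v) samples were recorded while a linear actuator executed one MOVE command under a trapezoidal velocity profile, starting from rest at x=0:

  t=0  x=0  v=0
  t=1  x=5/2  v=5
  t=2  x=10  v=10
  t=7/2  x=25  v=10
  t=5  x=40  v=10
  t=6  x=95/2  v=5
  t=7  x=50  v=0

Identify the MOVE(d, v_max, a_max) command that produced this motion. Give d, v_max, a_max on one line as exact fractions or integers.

d=50 v_max=10 a_max=5

final state: t=7, x=50, v=0 → d = 50
a_max = (5−0)/(1−0) = 5
max v = 10 over t∈[2,5] → v_max = 10
check: 10·(2+3) = 50 ✓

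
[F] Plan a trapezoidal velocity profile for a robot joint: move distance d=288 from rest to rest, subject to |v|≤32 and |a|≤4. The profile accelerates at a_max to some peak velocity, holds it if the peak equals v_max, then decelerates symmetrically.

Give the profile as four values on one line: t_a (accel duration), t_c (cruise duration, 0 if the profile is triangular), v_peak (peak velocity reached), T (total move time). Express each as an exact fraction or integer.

v_max²/a_max = 32²/4 = 256
288 ≥ 256 → trapezoidal
t_a = 32/4 = 8; v_peak = 32
d_cruise = 288 − 256 = 32; t_c = 32/32 = 1
T = 2·8 + 1 = 17

t_a=8 t_c=1 v_peak=32 T=17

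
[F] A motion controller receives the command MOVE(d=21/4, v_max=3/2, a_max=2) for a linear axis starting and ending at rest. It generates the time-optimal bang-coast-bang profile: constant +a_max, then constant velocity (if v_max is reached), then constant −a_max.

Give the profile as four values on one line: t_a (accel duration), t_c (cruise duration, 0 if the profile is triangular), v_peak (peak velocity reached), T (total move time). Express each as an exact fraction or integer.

t_a=3/4 t_c=11/4 v_peak=3/2 T=17/4

v_max²/a_max = (3/2)²/2 = 9/8
21/4 ≥ 9/8 so v_max reached
t_a = (3/2)/2 = 3/4; v_peak = 3/2
d_cruise = 21/4 − 9/8 = 33/8; t_c = (33/8)/(3/2) = 11/4
T = 2·3/4 + 11/4 = 17/4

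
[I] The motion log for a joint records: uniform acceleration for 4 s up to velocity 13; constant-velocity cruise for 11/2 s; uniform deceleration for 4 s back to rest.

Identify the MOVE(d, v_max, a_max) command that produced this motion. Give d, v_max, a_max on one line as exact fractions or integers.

a_max = 13/4
d_a = ½·13·4 = 26; d_c = 13·11/2 = 143/2
d = 2·26 + 143/2 = 247/2
t_c = 11/2 > 0 so v_max = 13

d=247/2 v_max=13 a_max=13/4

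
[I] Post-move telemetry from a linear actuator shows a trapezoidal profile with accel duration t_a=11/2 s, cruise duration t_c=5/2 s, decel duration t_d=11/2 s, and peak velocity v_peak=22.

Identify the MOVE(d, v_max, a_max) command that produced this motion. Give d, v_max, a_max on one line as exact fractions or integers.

d=176 v_max=22 a_max=4

a_max = 22/(11/2) = 4
d_a = ½·22·11/2 = 121/2; d_c = 22·5/2 = 55
d = 2·121/2 + 55 = 176
t_c = 5/2 > 0 so v_max = 22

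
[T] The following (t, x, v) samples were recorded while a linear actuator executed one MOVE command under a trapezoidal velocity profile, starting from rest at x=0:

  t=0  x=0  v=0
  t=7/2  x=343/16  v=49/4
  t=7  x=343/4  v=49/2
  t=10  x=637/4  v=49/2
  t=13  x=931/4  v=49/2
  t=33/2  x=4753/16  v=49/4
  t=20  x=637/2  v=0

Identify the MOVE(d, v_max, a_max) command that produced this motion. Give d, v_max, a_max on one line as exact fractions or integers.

final state: t=20, x=637/2, v=0 → d = 637/2
a_max = (49/4−0)/(7/2−0) = 7/2
max v = 49/2 over t∈[7,13] → v_max = 49/2
check: 49/2·(7+6) = 637/2 ✓

d=637/2 v_max=49/2 a_max=7/2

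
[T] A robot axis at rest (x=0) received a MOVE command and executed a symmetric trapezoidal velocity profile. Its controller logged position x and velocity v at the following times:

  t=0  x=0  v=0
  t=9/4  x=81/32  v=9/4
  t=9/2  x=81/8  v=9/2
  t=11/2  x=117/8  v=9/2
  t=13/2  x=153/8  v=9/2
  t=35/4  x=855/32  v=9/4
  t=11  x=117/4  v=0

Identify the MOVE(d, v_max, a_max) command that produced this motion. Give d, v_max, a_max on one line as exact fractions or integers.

final state: t=11, x=117/4, v=0 → d = 117/4
a_max = (9/4−0)/(9/4−0) = 1
max v = 9/2 over t∈[9/2,13/2] → v_max = 9/2
check: 9/2·(9/2+2) = 117/4 ✓

d=117/4 v_max=9/2 a_max=1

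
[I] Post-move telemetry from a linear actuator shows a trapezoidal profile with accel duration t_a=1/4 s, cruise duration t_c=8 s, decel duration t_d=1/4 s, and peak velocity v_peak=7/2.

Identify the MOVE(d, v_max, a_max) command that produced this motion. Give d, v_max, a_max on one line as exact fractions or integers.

d=231/8 v_max=7/2 a_max=14

a_max = (7/2)/(1/4) = 14
d_a = ½·7/2·1/4 = 7/16; d_c = 7/2·8 = 28
d = 2·7/16 + 28 = 231/8
t_c = 8 > 0 ⇒ limit active, v_max = 7/2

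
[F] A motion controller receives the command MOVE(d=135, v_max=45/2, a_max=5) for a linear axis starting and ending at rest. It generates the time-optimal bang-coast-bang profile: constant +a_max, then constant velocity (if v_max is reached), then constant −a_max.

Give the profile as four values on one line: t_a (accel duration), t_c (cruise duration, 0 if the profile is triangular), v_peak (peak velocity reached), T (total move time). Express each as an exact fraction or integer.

vₘ²/aₘ = (45/2)²/5 = 405/4
135 ≥ 405/4 → trapezoidal
t_a = (45/2)/5 = 9/2; v_peak = 45/2
d_cruise = 135 − 405/4 = 135/4; t_c = (135/4)/(45/2) = 3/2
T = 2·9/2 + 3/2 = 21/2

t_a=9/2 t_c=3/2 v_peak=45/2 T=21/2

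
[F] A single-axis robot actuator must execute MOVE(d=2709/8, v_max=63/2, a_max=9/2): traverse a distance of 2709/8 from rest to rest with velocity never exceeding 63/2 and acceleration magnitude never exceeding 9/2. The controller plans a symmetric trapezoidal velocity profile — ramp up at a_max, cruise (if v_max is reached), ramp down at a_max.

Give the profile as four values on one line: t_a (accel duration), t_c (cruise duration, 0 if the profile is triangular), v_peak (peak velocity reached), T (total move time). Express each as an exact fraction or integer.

(v_max)²/a_max = (63/2)²/(9/2) = 441/2
2709/8 ≥ 441/2 → trapezoidal
t_a = (63/2)/(9/2) = 7; v_peak = 63/2
d_cruise = 2709/8 − 441/2 = 945/8; t_c = (945/8)/(63/2) = 15/4
T = 2·7 + 15/4 = 71/4

t_a=7 t_c=15/4 v_peak=63/2 T=71/4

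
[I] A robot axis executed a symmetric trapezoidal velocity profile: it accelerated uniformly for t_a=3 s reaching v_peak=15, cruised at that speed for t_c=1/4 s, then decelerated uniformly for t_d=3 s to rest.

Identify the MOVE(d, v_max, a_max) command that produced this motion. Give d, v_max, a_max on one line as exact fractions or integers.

d=195/4 v_max=15 a_max=5

a_max = 15/3 = 5
d_a = ½·15·3 = 45/2; d_c = 15·1/4 = 15/4
d = 2·45/2 + 15/4 = 195/4
t_c = 1/4 > 0 ⇒ limit active, v_max = 15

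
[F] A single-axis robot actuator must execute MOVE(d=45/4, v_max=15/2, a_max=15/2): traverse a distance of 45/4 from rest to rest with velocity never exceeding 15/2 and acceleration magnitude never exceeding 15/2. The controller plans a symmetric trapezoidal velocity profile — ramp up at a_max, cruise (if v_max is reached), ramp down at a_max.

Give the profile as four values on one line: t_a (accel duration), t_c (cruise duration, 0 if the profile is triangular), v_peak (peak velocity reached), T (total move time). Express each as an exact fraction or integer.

t_a=1 t_c=1/2 v_peak=15/2 T=5/2

v_max²/a_max = (15/2)²/(15/2) = 15/2
45/4 ≥ 15/2 → trapezoidal
t_a = (15/2)/(15/2) = 1; v_peak = 15/2
d_cruise = 45/4 − 15/2 = 15/4; t_c = (15/4)/(15/2) = 1/2
T = 2·1 + 1/2 = 5/2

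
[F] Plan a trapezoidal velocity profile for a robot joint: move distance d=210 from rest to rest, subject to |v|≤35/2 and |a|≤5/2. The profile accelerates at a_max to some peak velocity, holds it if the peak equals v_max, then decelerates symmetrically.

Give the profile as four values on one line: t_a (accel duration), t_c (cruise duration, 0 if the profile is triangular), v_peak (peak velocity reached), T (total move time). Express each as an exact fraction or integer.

t_a=7 t_c=5 v_peak=35/2 T=19

vₘ²/aₘ = (35/2)²/(5/2) = 245/2
210 ≥ 245/2 so v_max reached
t_a = (35/2)/(5/2) = 7; v_peak = 35/2
d_cruise = 210 − 245/2 = 175/2; t_c = (175/2)/(35/2) = 5
T = 2·7 + 5 = 19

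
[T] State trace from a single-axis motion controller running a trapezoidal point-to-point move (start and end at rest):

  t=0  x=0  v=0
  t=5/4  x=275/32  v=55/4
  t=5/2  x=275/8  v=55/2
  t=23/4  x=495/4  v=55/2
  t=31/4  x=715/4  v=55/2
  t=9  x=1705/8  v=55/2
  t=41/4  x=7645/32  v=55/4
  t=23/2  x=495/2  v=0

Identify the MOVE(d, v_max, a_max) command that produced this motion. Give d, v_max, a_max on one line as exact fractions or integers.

d=495/2 v_max=55/2 a_max=11

final state: t=23/2, x=495/2, v=0 → d = 495/2
a_max = (55/4−0)/(5/4−0) = 11
max v = 55/2 over t∈[5/2,9] → v_max = 55/2
check: 55/2·(5/2+13/2) = 495/2 ✓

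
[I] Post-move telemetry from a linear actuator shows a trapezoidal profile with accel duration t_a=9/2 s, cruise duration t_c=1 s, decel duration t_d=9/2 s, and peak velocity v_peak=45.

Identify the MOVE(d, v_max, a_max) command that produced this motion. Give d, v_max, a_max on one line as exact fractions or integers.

a_max = 45/(9/2) = 10
d_a = ½·45·9/2 = 405/4; d_c = 45·1 = 45
d = 2·405/4 + 45 = 495/2
t_c = 1 > 0 ⇒ limit active, v_max = 45

d=495/2 v_max=45 a_max=10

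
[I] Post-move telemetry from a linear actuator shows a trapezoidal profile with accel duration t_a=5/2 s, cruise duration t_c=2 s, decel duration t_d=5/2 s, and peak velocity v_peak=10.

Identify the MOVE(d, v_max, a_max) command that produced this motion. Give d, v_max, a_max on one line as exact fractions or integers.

a_max = 10/(5/2) = 4
d_a = ½·10·5/2 = 25/2; d_c = 10·2 = 20
d = 2·25/2 + 20 = 45
t_c = 2 > 0 so v_max = 10

d=45 v_max=10 a_max=4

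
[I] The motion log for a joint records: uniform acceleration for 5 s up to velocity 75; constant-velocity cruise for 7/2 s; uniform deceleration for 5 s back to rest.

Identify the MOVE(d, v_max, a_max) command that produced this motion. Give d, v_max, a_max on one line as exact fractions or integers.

a_max = 75/5 = 15
d_a = ½·75·5 = 375/2; d_c = 75·7/2 = 525/2
d = 2·375/2 + 525/2 = 1275/2
t_c = 7/2 > 0 → v_max = v_peak = 75

d=1275/2 v_max=75 a_max=15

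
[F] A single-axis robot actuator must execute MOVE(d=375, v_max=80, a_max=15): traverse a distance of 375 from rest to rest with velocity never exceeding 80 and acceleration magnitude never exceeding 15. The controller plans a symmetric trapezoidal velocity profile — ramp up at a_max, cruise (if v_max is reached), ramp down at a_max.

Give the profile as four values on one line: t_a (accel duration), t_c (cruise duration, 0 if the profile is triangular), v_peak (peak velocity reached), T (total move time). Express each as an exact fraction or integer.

(v_max)²/a_max = 80²/15 = 1280/3
375 < 1280/3 → triangular
v_peak = √(375·15) = √5625 = 75
t_a = 75/15 = 5; t_c = 0
T = 2·5 = 10

t_a=5 t_c=0 v_peak=75 T=10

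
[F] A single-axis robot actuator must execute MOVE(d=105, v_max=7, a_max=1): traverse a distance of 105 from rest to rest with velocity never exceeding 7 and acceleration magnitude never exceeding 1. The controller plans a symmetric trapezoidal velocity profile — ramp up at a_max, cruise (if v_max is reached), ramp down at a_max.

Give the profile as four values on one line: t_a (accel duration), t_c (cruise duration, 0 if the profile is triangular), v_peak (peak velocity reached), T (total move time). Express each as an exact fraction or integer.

t_a=7 t_c=8 v_peak=7 T=22

(v_max)²/a_max = 7²/1 = 49
105 ≥ 49 ⇒ cruise phase
t_a = 7/1 = 7; v_peak = 7
d_cruise = 105 − 49 = 56; t_c = 56/7 = 8
T = 2·7 + 8 = 22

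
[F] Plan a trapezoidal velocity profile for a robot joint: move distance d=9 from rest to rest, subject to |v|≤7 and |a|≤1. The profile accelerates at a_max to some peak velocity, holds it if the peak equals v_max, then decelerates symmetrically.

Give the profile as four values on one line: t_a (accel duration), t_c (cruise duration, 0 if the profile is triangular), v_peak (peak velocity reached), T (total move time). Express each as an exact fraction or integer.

t_a=3 t_c=0 v_peak=3 T=6

vₘ²/aₘ = 7²/1 = 49
9 < 49 ⇒ no cruise
v_peak = √(9·1) = √9 = 3
t_a = 3/1 = 3; t_c = 0
T = 2·3 = 6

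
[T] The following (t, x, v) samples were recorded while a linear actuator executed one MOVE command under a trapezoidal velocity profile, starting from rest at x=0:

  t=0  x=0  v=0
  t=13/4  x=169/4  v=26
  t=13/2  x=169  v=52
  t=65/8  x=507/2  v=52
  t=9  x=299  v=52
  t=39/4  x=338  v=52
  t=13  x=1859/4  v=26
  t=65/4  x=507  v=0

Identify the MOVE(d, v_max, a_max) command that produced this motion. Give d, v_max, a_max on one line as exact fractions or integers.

final state: t=65/4, x=507, v=0 → d = 507
a_max = (26−0)/(13/4−0) = 8
max v = 52 over t∈[13/2,39/4] → v_max = 52
check: 52·(13/2+13/4) = 507 ✓

d=507 v_max=52 a_max=8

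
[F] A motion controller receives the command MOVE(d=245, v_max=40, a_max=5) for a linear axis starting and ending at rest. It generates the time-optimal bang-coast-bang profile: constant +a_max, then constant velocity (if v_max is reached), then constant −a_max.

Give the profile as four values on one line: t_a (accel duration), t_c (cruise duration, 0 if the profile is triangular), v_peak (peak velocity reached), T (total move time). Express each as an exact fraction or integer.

t_a=7 t_c=0 v_peak=35 T=14

v_max²/a_max = 40²/5 = 320
245 < 320 so t_c = 0
v_peak = √(245·5) = √1225 = 35
t_a = 35/5 = 7; t_c = 0
T = 2·7 = 14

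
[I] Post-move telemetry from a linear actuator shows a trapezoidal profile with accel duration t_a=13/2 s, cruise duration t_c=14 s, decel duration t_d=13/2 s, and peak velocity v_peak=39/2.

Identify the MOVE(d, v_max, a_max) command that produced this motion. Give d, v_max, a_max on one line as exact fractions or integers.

a_max = (39/2)/(13/2) = 3
d_a = ½·39/2·13/2 = 507/8; d_c = 39/2·14 = 273
d = 2·507/8 + 273 = 1599/4
t_c = 14 > 0 ⇒ limit active, v_max = 39/2

d=1599/4 v_max=39/2 a_max=3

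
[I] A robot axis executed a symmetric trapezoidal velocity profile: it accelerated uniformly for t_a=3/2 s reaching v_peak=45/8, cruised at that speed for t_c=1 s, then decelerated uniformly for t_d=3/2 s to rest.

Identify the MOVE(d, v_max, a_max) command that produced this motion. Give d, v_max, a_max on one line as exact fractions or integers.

a_max = (45/8)/(3/2) = 15/4
d_a = ½·45/8·3/2 = 135/32; d_c = 45/8·1 = 45/8
d = 2·135/32 + 45/8 = 225/16
t_c = 1 > 0 → v_max = v_peak = 45/8

d=225/16 v_max=45/8 a_max=15/4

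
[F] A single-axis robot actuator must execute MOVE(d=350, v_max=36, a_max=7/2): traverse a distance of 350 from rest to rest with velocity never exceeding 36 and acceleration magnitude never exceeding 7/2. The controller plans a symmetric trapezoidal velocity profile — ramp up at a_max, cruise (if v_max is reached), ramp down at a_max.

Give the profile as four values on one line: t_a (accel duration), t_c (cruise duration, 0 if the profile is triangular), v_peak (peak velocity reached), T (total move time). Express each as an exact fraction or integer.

(v_max)²/a_max = 36²/(7/2) = 2592/7
350 < 2592/7 so t_c = 0
v_peak = √(350·7/2) = √1225 = 35
t_a = 35/(7/2) = 10; t_c = 0
T = 2·10 = 20

t_a=10 t_c=0 v_peak=35 T=20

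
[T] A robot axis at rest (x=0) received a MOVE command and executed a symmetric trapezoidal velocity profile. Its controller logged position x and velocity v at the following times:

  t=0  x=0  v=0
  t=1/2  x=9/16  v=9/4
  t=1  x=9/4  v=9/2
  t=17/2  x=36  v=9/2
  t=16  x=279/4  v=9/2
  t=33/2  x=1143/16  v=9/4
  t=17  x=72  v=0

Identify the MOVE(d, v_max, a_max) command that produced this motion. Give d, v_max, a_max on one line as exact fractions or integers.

d=72 v_max=9/2 a_max=9/2

final state: t=17, x=72, v=0 → d = 72
a_max = (9/4−0)/(1/2−0) = 9/2
max v = 9/2 over t∈[1,16] → v_max = 9/2
check: 9/2·(1+15) = 72 ✓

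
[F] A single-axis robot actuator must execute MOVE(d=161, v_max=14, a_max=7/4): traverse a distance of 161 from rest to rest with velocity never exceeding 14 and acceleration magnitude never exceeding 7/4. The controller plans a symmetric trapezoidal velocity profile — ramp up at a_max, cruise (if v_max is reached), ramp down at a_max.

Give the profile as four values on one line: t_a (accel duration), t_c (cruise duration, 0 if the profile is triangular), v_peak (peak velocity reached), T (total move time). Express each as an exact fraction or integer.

t_a=8 t_c=7/2 v_peak=14 T=39/2

vₘ²/aₘ = 14²/(7/4) = 112
161 ≥ 112 so v_max reached
t_a = 14/(7/4) = 8; v_peak = 14
d_cruise = 161 − 112 = 49; t_c = 49/14 = 7/2
T = 2·8 + 7/2 = 39/2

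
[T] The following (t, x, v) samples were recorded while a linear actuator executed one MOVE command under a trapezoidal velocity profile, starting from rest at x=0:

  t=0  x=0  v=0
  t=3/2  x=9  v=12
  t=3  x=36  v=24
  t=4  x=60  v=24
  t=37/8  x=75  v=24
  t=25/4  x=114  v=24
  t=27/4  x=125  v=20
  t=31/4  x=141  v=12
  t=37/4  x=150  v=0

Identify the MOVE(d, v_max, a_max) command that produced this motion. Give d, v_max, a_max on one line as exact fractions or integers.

final state: t=37/4, x=150, v=0 → d = 150
a_max = (12−0)/(3/2−0) = 8
max v = 24 over t∈[3,25/4] → v_max = 24
check: 24·(3+13/4) = 150 ✓

d=150 v_max=24 a_max=8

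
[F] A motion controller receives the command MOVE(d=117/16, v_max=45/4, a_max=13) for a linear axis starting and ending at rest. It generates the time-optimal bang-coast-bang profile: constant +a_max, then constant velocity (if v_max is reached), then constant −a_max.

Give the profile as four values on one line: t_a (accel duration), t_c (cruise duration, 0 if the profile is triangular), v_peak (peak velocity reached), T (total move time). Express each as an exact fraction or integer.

(v_max)²/a_max = (45/4)²/13 = 2025/208
117/16 < 2025/208 → triangular
v_peak = √(117/16·13) = √(1521/16) = 39/4
t_a = (39/4)/13 = 3/4; t_c = 0
T = 2·3/4 = 3/2

t_a=3/4 t_c=0 v_peak=39/4 T=3/2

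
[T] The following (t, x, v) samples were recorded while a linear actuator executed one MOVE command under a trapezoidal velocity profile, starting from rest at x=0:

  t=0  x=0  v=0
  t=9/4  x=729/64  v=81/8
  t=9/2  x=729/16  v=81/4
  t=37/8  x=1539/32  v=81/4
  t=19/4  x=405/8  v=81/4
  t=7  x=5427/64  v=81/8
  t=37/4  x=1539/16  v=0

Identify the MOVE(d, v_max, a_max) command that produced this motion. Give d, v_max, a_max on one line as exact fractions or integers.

d=1539/16 v_max=81/4 a_max=9/2

final state: t=37/4, x=1539/16, v=0 → d = 1539/16
a_max = (81/8−0)/(9/4−0) = 9/2
max v = 81/4 over t∈[9/2,19/4] → v_max = 81/4
check: 81/4·(9/2+1/4) = 1539/16 ✓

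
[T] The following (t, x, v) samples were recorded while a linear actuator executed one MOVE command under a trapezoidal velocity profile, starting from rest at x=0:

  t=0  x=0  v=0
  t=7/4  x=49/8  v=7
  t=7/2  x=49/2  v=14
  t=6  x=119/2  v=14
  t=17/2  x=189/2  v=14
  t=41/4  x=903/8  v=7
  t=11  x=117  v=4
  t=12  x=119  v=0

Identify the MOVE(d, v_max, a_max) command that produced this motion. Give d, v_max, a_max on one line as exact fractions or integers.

final state: t=12, x=119, v=0 → d = 119
a_max = (7−0)/(7/4−0) = 4
max v = 14 over t∈[7/2,17/2] → v_max = 14
check: 14·(7/2+5) = 119 ✓

d=119 v_max=14 a_max=4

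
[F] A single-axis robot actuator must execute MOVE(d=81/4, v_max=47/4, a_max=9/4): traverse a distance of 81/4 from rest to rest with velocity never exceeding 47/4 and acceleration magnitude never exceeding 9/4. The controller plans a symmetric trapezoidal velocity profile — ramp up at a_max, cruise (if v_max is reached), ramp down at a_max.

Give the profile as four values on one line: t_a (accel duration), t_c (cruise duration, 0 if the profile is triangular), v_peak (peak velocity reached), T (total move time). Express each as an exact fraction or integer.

t_a=3 t_c=0 v_peak=27/4 T=6

vₘ²/aₘ = (47/4)²/(9/4) = 2209/36
81/4 < 2209/36 ⇒ no cruise
v_peak = √(81/4·9/4) = √(729/16) = 27/4
t_a = (27/4)/(9/4) = 3; t_c = 0
T = 2·3 = 6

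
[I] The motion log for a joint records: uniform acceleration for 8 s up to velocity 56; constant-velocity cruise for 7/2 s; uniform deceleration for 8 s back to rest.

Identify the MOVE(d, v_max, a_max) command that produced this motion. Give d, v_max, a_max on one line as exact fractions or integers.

d=644 v_max=56 a_max=7

a_max = 56/8 = 7
d_a = ½·56·8 = 224; d_c = 56·7/2 = 196
d = 2·224 + 196 = 644
t_c = 7/2 > 0 so v_max = 56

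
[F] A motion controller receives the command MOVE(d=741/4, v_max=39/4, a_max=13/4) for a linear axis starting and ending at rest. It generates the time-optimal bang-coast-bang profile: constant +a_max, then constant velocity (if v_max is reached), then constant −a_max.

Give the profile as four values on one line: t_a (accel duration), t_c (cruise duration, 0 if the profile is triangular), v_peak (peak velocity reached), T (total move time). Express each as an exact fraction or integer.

t_a=3 t_c=16 v_peak=39/4 T=22

vₘ²/aₘ = (39/4)²/(13/4) = 117/4
741/4 ≥ 117/4 → trapezoidal
t_a = (39/4)/(13/4) = 3; v_peak = 39/4
d_cruise = 741/4 − 117/4 = 156; t_c = 156/(39/4) = 16
T = 2·3 + 16 = 22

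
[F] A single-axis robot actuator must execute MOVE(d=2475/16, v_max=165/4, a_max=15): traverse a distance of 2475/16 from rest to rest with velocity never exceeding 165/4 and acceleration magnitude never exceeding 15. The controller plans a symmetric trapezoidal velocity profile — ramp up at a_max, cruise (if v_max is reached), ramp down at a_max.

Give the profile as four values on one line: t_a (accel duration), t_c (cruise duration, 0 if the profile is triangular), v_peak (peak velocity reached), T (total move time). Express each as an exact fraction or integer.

vₘ²/aₘ = (165/4)²/15 = 1815/16
2475/16 ≥ 1815/16 so v_max reached
t_a = (165/4)/15 = 11/4; v_peak = 165/4
d_cruise = 2475/16 − 1815/16 = 165/4; t_c = (165/4)/(165/4) = 1
T = 2·11/4 + 1 = 13/2

t_a=11/4 t_c=1 v_peak=165/4 T=13/2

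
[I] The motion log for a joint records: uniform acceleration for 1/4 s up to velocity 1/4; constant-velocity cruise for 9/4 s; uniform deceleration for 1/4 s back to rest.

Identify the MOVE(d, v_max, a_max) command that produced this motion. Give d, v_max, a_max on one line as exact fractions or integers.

d=5/8 v_max=1/4 a_max=1

a_max = (1/4)/(1/4) = 1
d_a = ½·1/4·1/4 = 1/32; d_c = 1/4·9/4 = 9/16
d = 2·1/32 + 9/16 = 5/8
t_c = 9/4 > 0 ⇒ limit active, v_max = 1/4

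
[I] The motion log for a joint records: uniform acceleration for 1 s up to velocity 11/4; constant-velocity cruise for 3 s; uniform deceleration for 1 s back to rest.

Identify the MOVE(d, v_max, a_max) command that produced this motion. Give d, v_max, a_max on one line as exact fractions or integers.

d=11 v_max=11/4 a_max=11/4

a_max = (11/4)/1 = 11/4
d_a = ½·11/4·1 = 11/8; d_c = 11/4·3 = 33/4
d = 2·11/8 + 33/4 = 11
t_c = 3 > 0 so v_max = 11/4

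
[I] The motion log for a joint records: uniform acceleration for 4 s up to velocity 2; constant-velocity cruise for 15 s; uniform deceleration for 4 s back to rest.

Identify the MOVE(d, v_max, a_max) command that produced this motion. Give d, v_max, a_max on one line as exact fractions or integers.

d=38 v_max=2 a_max=1/2

a_max = 2/4 = 1/2
d_a = ½·2·4 = 4; d_c = 2·15 = 30
d = 2·4 + 30 = 38
t_c = 15 > 0 ⇒ limit active, v_max = 2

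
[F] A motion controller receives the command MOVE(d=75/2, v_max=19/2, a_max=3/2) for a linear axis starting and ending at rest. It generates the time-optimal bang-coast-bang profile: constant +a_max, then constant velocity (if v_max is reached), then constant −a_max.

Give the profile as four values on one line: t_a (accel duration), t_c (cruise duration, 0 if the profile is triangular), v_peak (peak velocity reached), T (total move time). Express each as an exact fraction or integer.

(v_max)²/a_max = (19/2)²/(3/2) = 361/6
75/2 < 361/6 so t_c = 0
v_peak = √(75/2·3/2) = √(225/4) = 15/2
t_a = (15/2)/(3/2) = 5; t_c = 0
T = 2·5 = 10

t_a=5 t_c=0 v_peak=15/2 T=10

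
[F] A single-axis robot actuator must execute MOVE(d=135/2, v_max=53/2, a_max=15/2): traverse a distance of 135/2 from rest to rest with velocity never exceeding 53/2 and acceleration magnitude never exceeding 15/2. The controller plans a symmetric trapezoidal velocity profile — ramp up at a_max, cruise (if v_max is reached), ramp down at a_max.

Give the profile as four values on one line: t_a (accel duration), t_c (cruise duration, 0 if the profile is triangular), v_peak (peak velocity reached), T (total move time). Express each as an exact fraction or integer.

vₘ²/aₘ = (53/2)²/(15/2) = 2809/30
135/2 < 2809/30 → triangular
v_peak = √(135/2·15/2) = √(2025/4) = 45/2
t_a = (45/2)/(15/2) = 3; t_c = 0
T = 2·3 = 6

t_a=3 t_c=0 v_peak=45/2 T=6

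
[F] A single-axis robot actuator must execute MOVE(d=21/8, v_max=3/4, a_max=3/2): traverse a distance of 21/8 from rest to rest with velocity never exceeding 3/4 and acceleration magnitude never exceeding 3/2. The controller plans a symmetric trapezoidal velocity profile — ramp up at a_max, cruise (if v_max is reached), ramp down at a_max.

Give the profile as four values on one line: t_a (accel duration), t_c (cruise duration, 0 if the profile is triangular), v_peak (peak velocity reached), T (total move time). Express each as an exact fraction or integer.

t_a=1/2 t_c=3 v_peak=3/4 T=4

(v_max)²/a_max = (3/4)²/(3/2) = 3/8
21/8 ≥ 3/8 so v_max reached
t_a = (3/4)/(3/2) = 1/2; v_peak = 3/4
d_cruise = 21/8 − 3/8 = 9/4; t_c = (9/4)/(3/4) = 3
T = 2·1/2 + 3 = 4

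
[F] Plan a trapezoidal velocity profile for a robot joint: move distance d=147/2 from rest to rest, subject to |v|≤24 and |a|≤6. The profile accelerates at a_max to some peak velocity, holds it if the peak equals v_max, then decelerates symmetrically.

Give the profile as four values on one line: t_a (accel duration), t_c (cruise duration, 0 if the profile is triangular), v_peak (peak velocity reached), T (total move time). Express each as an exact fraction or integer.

t_a=7/2 t_c=0 v_peak=21 T=7

(v_max)²/a_max = 24²/6 = 96
147/2 < 96 → triangular
v_peak = √(147/2·6) = √441 = 21
t_a = 21/6 = 7/2; t_c = 0
T = 2·7/2 = 7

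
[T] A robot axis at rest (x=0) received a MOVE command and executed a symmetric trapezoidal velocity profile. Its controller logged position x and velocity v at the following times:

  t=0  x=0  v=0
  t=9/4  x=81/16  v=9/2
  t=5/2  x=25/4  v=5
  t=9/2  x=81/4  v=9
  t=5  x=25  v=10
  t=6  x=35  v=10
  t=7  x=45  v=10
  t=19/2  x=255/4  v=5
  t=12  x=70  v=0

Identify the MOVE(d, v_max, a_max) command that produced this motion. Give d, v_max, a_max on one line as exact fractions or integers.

d=70 v_max=10 a_max=2

final state: t=12, x=70, v=0 → d = 70
a_max = (9/2−0)/(9/4−0) = 2
max v = 10 over t∈[5,7] → v_max = 10
check: 10·(5+2) = 70 ✓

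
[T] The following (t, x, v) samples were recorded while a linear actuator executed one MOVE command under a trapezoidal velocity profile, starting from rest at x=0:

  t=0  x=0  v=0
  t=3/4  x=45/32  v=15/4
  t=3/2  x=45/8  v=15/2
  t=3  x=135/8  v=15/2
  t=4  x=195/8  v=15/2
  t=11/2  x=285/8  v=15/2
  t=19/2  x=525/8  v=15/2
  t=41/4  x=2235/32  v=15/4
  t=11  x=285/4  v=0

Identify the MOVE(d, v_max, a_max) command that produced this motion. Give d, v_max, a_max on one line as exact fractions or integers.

d=285/4 v_max=15/2 a_max=5

final state: t=11, x=285/4, v=0 → d = 285/4
a_max = (15/4−0)/(3/4−0) = 5
max v = 15/2 over t∈[3/2,19/2] → v_max = 15/2
check: 15/2·(3/2+8) = 285/4 ✓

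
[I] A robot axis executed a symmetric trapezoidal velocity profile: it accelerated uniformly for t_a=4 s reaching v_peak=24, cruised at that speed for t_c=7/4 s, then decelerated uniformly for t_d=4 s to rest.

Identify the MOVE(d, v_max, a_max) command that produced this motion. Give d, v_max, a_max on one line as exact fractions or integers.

a_max = 24/4 = 6
d_a = ½·24·4 = 48; d_c = 24·7/4 = 42
d = 2·48 + 42 = 138
t_c = 7/4 > 0 → v_max = v_peak = 24

d=138 v_max=24 a_max=6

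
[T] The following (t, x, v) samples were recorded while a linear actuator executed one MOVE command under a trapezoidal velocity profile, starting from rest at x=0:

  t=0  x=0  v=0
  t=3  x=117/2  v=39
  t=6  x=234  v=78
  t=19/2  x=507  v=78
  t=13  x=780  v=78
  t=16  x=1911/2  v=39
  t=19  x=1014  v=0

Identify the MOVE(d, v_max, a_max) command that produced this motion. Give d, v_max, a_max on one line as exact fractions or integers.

final state: t=19, x=1014, v=0 → d = 1014
a_max = (39−0)/(3−0) = 13
max v = 78 over t∈[6,13] → v_max = 78
check: 78·(6+7) = 1014 ✓

d=1014 v_max=78 a_max=13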